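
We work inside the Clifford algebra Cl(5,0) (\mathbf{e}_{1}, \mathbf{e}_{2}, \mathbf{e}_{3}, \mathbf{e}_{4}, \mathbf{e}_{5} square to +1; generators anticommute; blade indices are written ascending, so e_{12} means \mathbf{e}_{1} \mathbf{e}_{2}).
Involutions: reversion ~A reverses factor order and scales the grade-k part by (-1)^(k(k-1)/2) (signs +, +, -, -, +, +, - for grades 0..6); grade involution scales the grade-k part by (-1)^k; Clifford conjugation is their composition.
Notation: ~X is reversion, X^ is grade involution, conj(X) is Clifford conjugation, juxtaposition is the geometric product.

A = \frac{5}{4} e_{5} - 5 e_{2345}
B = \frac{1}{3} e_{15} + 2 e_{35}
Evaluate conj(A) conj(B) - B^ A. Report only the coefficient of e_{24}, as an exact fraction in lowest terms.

first term: -\frac{5}{12} e_{1} - \frac{5}{2} e_{3} + 10 e_{24} + \frac{5}{3} e_{1234}
second term: \frac{5}{12} e_{1} + \frac{5}{2} e_{3} - 10 e_{24} + \frac{5}{3} e_{1234}
Answer: 20


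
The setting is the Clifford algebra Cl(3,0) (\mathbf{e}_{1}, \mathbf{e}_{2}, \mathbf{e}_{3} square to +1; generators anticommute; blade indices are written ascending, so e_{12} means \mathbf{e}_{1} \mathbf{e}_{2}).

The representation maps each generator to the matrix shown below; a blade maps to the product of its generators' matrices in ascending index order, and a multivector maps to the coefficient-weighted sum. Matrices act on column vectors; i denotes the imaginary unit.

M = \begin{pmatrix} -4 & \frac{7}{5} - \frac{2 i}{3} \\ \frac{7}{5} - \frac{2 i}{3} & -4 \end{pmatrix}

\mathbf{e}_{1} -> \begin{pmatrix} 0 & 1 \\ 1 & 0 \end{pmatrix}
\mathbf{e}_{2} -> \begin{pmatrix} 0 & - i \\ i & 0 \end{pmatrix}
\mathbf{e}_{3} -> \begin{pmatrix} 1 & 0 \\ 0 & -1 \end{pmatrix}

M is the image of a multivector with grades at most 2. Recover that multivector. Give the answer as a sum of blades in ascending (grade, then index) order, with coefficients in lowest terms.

Method: 1, rho(e_{1}), rho(e_{2}), rho(e_{3}) form a trace-orthogonal basis of the 2x2 complex matrices (tr(X Y) = 2 if X = Y, else 0), so M = m0*1 + m1*rho(e_{1}) + m2*rho(e_{2}) + m3*rho(e_{3}) with m0 = tr(M)/2 = -4, m1 = tr(M rho(e_{1}))/2 = \frac{7}{5} - \frac{2 i}{3}, m2 = tr(M rho(e_{2}))/2 = 0, m3 = tr(M rho(e_{3}))/2 = 0.
Multiplying table entries, the bivector images are rho(e_{12}) = i*rho(e_{3}), rho(e_{13}) = -i*rho(e_{2}), rho(e_{23}) = i*rho(e_{1}); with real blade coefficients the real parts of m0..m3 are the coefficients of 1, e_{1}, e_{2}, e_{3} and the imaginary parts give the bivectors (e_{23}: Im m1, e_{13}: -Im m2, e_{12}: Im m3).
Answer: -4 + \frac{7}{5} e_{1} - \frac{2}{3} e_{23}


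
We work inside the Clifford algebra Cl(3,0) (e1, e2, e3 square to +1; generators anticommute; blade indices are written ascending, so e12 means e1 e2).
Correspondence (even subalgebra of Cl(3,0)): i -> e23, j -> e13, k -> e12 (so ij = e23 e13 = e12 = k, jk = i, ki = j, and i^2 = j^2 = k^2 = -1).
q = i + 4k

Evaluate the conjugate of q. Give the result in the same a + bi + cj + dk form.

In blades: q = 4*e12 + e23.
Quaternion conjugation is reversion on the even subalgebra: the scalar is fixed and every grade-2 blade flips sign, giving -4*e12 - e23; translating back:
Answer: -i - 4k


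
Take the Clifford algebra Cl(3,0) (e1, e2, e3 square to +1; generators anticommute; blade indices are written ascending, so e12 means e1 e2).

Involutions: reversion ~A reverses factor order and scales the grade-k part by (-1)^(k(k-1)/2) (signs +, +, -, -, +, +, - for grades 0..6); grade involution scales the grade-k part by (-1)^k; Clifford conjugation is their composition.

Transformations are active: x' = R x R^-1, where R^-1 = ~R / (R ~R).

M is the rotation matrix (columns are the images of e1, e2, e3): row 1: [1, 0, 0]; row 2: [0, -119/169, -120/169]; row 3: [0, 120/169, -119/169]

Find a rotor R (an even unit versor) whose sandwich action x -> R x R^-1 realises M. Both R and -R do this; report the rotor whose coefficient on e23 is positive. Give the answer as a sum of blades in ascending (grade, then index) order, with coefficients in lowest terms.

Method: write R = a + b12*e12 + b13*e13 + b23*e23 with a^2 + b12^2 + b13^2 + b23^2 = 1 (so R^-1 = ~R). Expanding the columns R e_j ~R gives tr M = 4a^2 - 1 and, from the antisymmetric part, M21 - M12 = -4a*b12, M13 - M31 = 4a*b13, M32 - M23 = -4a*b23.
Here tr M = -69/169, so a^2 = (1 + tr M)/4 = 25/169 and a = ±5/13. Taking a = 5/13: M21 - M12 = 0, M13 - M31 = 0, M32 - M23 = 240/169, giving b12 = 0, b13 = 0, b23 = -12/13, i.e. R = 5/13 - 12/13*e23.
Its e23 coefficient is negative, so report the other preimage -R.
Answer: -5/13 + 12/13*e23. Key observation: the double cover Spin(3) -> SO(3) sends R and -R to the same matrix (trace -69/169 here), so the stated sign of the e23 coefficient is what selects one sheet.


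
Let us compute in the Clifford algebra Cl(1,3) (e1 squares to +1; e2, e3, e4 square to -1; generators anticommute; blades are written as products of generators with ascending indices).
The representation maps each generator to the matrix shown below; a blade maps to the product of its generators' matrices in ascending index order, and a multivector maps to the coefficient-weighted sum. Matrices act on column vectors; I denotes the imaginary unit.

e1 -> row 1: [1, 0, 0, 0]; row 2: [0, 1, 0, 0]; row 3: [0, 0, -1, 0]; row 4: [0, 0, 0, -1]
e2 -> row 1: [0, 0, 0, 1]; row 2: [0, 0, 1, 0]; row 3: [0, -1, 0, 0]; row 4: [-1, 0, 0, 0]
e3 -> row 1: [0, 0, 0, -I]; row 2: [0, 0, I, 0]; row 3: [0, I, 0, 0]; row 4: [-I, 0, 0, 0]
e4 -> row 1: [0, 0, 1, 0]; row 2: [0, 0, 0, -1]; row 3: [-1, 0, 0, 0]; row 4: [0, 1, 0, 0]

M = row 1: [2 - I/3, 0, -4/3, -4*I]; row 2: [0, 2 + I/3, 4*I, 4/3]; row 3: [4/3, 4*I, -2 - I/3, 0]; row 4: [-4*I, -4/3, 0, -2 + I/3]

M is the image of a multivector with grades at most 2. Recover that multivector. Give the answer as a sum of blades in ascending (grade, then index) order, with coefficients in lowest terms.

Method: the blade images are trace-orthogonal — tr(rho(e_A) rho(e_B)^-1) = 4 if A = B and 0 otherwise — and rho(e_A)^-1 = (e_A)^2 * rho(e_A) with (e_A)^2 = +1 or -1, so the coefficient of e_A in the preimage is (e_A)^2 * tr(M rho(e_A))/4.
Nonzero projections over blades of grade <= 2: e1: (e1)^2 = +1, tr(M rho(e1)) = 8, coefficient 2; e3: (e3)^2 = -1, tr(M rho(e3)) = -16, coefficient 4; e4: (e4)^2 = -1, tr(M rho(e4)) = 16/3, coefficient -4/3; e2 e3: (e2 e3)^2 = -1, tr(M rho(e2 e3)) = -4/3, coefficient 1/3. Every other blade of grade <= 2 projects to 0.
Answer: 2*e1 + 4*e3 - 4/3*e4 + 1/3*e2 e3


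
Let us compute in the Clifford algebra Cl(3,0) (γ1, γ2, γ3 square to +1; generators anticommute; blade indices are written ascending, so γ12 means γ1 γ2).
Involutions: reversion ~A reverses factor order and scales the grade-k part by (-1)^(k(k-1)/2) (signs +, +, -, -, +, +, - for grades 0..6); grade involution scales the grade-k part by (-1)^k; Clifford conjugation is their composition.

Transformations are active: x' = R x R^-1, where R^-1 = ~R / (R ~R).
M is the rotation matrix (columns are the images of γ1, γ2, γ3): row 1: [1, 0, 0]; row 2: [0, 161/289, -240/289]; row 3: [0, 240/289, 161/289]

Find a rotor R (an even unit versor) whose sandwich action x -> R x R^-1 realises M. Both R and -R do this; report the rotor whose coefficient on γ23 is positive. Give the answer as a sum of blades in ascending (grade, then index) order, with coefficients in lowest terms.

Method: write R = a + b12*γ12 + b13*γ13 + b23*γ23 with a^2 + b12^2 + b13^2 + b23^2 = 1 (so R^-1 = ~R). Expanding the columns R e_j ~R gives tr M = 4a^2 - 1 and, from the antisymmetric part, M21 - M12 = -4a*b12, M13 - M31 = 4a*b13, M32 - M23 = -4a*b23.
Here tr M = 611/289, so a^2 = (1 + tr M)/4 = 225/289 and a = ±15/17. Taking a = 15/17: M21 - M12 = 0, M13 - M31 = 0, M32 - M23 = 480/289, giving b12 = 0, b13 = 0, b23 = -8/17, i.e. R = 15/17 - 8/17*γ23.
Its γ23 coefficient is negative, so report the other preimage -R.
Answer: -15/17 + 8/17*γ23. Note: both R and -R realise this M (trace 611/289); the covering map identifies them, and the γ23-coefficient sign is the tie-breaker.


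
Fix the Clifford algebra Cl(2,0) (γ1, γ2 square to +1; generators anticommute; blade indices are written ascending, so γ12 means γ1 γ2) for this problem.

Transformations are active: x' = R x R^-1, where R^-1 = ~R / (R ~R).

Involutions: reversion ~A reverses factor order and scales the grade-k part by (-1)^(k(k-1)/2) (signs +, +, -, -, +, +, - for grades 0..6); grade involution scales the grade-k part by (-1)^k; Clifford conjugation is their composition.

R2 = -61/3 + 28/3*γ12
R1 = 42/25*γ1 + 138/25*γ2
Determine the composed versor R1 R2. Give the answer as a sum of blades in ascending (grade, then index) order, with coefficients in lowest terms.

Distribute over the terms of R1 (each basis-blade product reordered to ascending indices, repeated generators contracted through their squares):
(42/25*γ1) R2 = -854/25*γ1 + 392/25*γ2
(138/25*γ2) R2 = -1288/25*γ1 - 2806/25*γ2
Summing the partial products and collecting blades:
Answer: -2142/25*γ1 - 2414/25*γ2


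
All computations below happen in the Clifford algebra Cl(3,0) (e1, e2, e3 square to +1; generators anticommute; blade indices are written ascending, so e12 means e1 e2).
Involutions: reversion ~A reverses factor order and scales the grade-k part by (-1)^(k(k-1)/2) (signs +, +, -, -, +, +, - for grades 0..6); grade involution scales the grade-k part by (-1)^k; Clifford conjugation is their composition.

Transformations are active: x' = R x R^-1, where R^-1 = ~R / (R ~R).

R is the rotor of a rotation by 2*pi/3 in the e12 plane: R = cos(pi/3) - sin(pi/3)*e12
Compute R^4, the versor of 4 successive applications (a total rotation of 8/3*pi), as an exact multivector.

Half-angle bookkeeping: 4 applications in e12 add up to rotor phase 4*pi/3 = 4*pi/3, so R^4 = cos(4*pi/3) - sin(4*pi/3)*e12.
cos(4*pi/3) = -1/2 and sin(4*pi/3) = -sqrt(3)/2, so R^4 = -1/2 + sqrt(3)/2*e12. The net rotation is 2/3*pi (after discarding 1 full turn, each of which contributes a factor -1 to the rotor); the rotor keeps the half-angle phase exactly.
Answer: -1/2 + sqrt(3)/2*e12


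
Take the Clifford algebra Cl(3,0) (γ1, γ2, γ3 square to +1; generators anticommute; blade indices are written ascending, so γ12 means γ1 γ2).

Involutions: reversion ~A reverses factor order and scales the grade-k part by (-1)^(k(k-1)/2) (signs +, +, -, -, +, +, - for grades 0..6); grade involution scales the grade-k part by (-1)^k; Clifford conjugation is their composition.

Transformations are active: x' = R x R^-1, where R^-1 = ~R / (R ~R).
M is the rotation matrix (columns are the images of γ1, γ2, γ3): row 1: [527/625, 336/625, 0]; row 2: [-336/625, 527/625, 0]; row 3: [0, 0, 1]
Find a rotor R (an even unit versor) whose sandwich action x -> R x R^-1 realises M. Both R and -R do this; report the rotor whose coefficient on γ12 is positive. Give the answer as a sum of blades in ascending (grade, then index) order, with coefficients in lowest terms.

Method: write R = a + b12*γ12 + b13*γ13 + b23*γ23 with a^2 + b12^2 + b13^2 + b23^2 = 1 (so R^-1 = ~R). Expanding the columns R e_j ~R gives tr M = 4a^2 - 1 and, from the antisymmetric part, M21 - M12 = -4a*b12, M13 - M31 = 4a*b13, M32 - M23 = -4a*b23.
Here tr M = 1679/625, so a^2 = (1 + tr M)/4 = 576/625 and a = ±24/25. Taking a = 24/25: M21 - M12 = -672/625, M13 - M31 = 0, M32 - M23 = 0, giving b12 = 7/25, b13 = 0, b23 = 0, i.e. R = 24/25 + 7/25*γ12.
Its γ12 coefficient is already positive.
Answer: 24/25 + 7/25*γ12. Uniqueness: Spin(3) -> SO(3) maps R and -R to the same rotation of trace 1679/625; fixing the sign of the γ12 coefficient removes the ambiguity.


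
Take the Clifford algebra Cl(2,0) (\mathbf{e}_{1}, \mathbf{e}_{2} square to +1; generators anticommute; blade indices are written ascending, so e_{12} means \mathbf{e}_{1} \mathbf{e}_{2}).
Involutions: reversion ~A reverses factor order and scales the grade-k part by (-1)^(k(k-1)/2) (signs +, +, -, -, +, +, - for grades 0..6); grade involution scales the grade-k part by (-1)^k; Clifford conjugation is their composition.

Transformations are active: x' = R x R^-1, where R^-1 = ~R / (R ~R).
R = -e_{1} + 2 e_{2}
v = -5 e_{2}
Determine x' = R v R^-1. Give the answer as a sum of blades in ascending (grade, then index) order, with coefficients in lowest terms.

~R = -e_{1} + 2 e_{2}, and R ~R = 5, so R^-1 = ~R / (5).
R v = -10 + 5 e_{12}
Answer: 4 e_{1} - 3 e_{2}


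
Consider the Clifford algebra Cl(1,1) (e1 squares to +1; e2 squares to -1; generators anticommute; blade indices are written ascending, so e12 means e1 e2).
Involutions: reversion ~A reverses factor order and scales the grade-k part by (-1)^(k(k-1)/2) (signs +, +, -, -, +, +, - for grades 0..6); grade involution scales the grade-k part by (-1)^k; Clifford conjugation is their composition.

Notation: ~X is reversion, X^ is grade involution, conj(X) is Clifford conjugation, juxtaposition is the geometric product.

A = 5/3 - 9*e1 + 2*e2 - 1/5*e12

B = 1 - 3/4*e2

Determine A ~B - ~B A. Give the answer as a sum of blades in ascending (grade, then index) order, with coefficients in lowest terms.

first term: 19/6 - 183/20*e1 + 3/4*e2 + 131/20*e12
second term: 19/6 - 177/20*e1 + 3/4*e2 - 139/20*e12
Answer: -3/10*e1 + 27/2*e12


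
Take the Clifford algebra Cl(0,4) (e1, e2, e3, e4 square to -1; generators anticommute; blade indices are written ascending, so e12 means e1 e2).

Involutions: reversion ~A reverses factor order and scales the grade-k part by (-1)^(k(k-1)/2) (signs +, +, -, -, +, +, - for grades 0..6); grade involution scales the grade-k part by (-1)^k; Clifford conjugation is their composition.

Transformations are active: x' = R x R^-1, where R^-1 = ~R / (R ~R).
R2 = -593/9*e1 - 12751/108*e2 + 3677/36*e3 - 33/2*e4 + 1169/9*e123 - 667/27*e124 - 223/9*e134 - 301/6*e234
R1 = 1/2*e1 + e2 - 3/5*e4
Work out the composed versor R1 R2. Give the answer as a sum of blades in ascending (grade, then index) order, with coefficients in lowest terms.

Distribute over the terms of R1 (each basis-blade product reordered to ascending indices, repeated generators contracted through their squares):
(1/2*e1) R2 = 593/18 - 12751/216*e12 + 3677/72*e13 - 33/4*e14 - 1169/18*e23 + 667/54*e24 + 223/18*e34 - 301/12*e1234
(e2) R2 = 12751/108 + 593/9*e12 + 1169/9*e13 - 667/27*e14 + 3677/36*e23 - 33/2*e24 + 301/6*e34 + 223/9*e1234
(-3/5*e4) R2 = -99/10 - 667/45*e12 - 223/15*e13 - 593/15*e14 - 301/10*e23 - 12751/180*e24 + 3677/60*e34 + 1169/15*e1234
Summing the partial products and collecting blades:
Answer: 76199/540 - 8603/1080*e12 + 19931/120*e13 - 39143/540*e14 + 1277/180*e23 - 40493/540*e24 + 22291/180*e34 + 13973/180*e1234


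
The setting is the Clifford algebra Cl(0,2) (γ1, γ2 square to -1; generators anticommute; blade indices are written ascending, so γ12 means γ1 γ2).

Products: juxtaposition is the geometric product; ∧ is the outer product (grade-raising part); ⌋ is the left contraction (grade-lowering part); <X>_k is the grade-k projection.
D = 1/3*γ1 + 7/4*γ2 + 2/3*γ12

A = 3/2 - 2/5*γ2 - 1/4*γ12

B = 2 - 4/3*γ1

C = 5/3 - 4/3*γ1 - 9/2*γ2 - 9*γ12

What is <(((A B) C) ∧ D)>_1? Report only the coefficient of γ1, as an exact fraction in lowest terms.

step 1: 3 - 2*γ1 - 7/15*γ2 - 31/30*γ12
step 2: -136/15 - 467/60*γ1 - 309/10*γ2 - 1831/90*γ12
step 3: -136/45*γ1 - 238/15*γ2 - 6743/720*γ12
step 4: -136/45*γ1 - 238/15*γ2
Answer: -136/45


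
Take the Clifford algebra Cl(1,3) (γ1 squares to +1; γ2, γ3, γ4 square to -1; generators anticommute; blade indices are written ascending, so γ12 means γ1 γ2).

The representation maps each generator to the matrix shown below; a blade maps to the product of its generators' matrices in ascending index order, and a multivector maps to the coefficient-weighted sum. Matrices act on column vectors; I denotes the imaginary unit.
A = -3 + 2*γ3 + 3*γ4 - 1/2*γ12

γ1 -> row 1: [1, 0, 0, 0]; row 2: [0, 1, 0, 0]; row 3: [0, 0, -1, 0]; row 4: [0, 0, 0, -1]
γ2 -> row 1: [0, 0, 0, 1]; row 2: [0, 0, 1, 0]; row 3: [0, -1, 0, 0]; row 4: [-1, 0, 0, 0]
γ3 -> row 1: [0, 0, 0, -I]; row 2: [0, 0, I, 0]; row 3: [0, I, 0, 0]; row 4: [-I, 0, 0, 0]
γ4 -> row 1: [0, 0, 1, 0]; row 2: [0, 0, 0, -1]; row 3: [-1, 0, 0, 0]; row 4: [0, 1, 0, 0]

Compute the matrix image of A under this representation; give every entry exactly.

Bivector images (products of the table entries): rho(γ12) = rho(γ1)rho(γ2) = row 1: [0, 0, 0, 1]; row 2: [0, 0, 1, 0]; row 3: [0, 1, 0, 0]; row 4: [1, 0, 0, 0].
M = (-3)*1 + (2)*rho(γ3) + (3)*rho(γ4) + (-1/2)*rho(γ12), summed entrywise (1 is the identity matrix):
Answer: row 1: [-3, 0, 3, -1/2 - 2*I]; row 2: [0, -3, -1/2 + 2*I, -3]; row 3: [-3, -1/2 + 2*I, -3, 0]; row 4: [-1/2 - 2*I, 3, 0, -3]


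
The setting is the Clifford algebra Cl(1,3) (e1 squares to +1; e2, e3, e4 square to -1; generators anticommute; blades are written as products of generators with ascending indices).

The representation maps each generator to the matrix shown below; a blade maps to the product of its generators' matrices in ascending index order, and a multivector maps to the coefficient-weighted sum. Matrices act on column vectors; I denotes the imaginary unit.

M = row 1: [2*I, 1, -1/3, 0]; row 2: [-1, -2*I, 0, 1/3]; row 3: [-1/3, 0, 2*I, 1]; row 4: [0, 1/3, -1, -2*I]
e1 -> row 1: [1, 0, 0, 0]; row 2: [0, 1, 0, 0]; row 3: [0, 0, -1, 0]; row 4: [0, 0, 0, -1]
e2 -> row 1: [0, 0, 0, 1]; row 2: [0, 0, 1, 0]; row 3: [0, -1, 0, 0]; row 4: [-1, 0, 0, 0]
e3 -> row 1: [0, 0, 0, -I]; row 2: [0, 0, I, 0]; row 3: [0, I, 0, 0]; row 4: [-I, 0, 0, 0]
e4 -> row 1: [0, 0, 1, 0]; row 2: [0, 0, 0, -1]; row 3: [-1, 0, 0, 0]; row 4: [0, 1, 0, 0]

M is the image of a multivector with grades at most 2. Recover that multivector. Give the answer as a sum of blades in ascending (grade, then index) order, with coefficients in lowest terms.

Method: the blade images are trace-orthogonal — tr(rho(e_A) rho(e_B)^-1) = 4 if A = B and 0 otherwise — and rho(e_A)^-1 = (e_A)^2 * rho(e_A) with (e_A)^2 = +1 or -1, so the coefficient of e_A in the preimage is (e_A)^2 * tr(M rho(e_A))/4.
Nonzero projections over blades of grade <= 2: e1 e4: (e1 e4)^2 = +1, tr(M rho(e1 e4)) = -4/3, coefficient -1/3; e2 e3: (e2 e3)^2 = -1, tr(M rho(e2 e3)) = 8, coefficient -2; e2 e4: (e2 e4)^2 = -1, tr(M rho(e2 e4)) = -4, coefficient 1. Every other blade of grade <= 2 projects to 0.
Answer: -1/3*e1 e4 - 2*e2 e3 + e2 e4


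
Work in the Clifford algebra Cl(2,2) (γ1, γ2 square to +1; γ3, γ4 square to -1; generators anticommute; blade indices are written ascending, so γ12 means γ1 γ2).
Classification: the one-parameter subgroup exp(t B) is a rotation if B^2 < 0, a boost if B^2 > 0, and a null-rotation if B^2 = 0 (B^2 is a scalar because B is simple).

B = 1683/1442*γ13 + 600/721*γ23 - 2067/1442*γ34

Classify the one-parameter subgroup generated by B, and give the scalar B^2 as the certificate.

B^2 term by term: the squares give (1683/1442)^2*(γ13)^2 + (600/721)^2*(γ23)^2 + (-2067/1442)^2*(γ34)^2 = 2832489/2079364*(+1) + 360000/519841*(+1) + 4272489/2079364*(-1) = 0 (each basis 2-blade squares to minus the product of its generators' squares); cross terms between blades sharing an index anticommute and cancel. So B^2 = 0.
Answer: null-rotation, certificate B^2 = 0. The scalar 0 is the complete invariant here: its sign names the subgroup type.


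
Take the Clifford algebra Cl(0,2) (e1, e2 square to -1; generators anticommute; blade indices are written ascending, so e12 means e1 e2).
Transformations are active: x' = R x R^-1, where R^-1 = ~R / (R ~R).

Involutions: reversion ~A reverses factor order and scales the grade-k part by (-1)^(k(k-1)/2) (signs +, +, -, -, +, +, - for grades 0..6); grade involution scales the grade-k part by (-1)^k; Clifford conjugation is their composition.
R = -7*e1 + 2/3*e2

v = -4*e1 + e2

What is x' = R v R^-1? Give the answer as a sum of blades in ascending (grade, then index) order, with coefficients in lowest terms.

~R = -7*e1 + 2/3*e2, and R ~R = -445/9, so R^-1 = ~R / (-445/9).
R v = -86/3 - 13/3*e12
Answer: -1832/445*e1 - 101/445*e2


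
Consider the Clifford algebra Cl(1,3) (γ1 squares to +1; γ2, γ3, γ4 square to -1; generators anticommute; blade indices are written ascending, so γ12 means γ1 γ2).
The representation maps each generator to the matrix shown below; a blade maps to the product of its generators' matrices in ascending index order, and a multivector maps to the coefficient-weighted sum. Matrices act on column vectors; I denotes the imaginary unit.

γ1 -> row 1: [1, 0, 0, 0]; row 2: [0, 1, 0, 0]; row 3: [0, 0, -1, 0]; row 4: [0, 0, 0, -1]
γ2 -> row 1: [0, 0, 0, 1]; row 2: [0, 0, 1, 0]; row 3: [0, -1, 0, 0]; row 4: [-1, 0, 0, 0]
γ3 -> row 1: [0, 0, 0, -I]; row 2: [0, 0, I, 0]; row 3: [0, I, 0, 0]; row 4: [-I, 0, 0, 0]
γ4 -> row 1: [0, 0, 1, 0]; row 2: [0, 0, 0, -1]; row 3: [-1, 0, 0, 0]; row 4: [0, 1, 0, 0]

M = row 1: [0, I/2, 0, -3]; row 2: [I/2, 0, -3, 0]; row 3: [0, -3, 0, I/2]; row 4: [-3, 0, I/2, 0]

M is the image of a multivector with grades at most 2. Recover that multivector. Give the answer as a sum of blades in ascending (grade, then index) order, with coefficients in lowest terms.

Method: the blade images are trace-orthogonal — tr(rho(e_A) rho(e_B)^-1) = 4 if A = B and 0 otherwise — and rho(e_A)^-1 = (e_A)^2 * rho(e_A) with (e_A)^2 = +1 or -1, so the coefficient of e_A in the preimage is (e_A)^2 * tr(M rho(e_A))/4.
Nonzero projections over blades of grade <= 2: γ12: (γ12)^2 = +1, tr(M rho(γ12)) = -12, coefficient -3; γ34: (γ34)^2 = -1, tr(M rho(γ34)) = 2, coefficient -1/2. Every other blade of grade <= 2 projects to 0.
Answer: -3*γ12 - 1/2*γ34


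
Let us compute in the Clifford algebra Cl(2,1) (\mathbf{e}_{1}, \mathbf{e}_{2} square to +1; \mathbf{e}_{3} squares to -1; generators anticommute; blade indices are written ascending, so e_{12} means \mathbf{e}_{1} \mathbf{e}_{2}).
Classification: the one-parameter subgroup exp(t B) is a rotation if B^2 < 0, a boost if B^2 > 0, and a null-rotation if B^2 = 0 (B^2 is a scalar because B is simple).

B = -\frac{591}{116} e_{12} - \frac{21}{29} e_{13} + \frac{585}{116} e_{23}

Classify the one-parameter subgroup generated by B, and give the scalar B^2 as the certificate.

B^2 term by term: the squares give (-\frac{591}{116})^2*(e_{12})^2 + (-\frac{21}{29})^2*(e_{13})^2 + (\frac{585}{116})^2*(e_{23})^2 = \frac{349281}{13456}*(-1) + \frac{441}{841}*(+1) + \frac{342225}{13456}*(+1) = 0 (each basis 2-blade squares to minus the product of its generators' squares); cross terms between blades sharing an index anticommute and cancel. So B^2 = 0.
Answer: null-rotation, certificate B^2 = 0. Because 0 is invariant under every versor sandwich, the classification follows from its sign alone.


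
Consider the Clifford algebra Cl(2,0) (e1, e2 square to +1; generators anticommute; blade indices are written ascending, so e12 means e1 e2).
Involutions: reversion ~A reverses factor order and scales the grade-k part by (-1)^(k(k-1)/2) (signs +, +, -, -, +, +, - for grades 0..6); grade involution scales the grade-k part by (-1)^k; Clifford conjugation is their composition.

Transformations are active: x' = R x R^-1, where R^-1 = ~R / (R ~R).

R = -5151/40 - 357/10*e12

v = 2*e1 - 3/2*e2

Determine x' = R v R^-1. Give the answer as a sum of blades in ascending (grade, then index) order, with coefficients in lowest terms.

~R = -5151/40 + 357/10*e12, and R ~R = 5714397/320, so R^-1 = ~R / (5714397/320).
R v = -204*e1 + 4233/16*e2
Answer: 2070/2197*e1 - 10175/4394*e2


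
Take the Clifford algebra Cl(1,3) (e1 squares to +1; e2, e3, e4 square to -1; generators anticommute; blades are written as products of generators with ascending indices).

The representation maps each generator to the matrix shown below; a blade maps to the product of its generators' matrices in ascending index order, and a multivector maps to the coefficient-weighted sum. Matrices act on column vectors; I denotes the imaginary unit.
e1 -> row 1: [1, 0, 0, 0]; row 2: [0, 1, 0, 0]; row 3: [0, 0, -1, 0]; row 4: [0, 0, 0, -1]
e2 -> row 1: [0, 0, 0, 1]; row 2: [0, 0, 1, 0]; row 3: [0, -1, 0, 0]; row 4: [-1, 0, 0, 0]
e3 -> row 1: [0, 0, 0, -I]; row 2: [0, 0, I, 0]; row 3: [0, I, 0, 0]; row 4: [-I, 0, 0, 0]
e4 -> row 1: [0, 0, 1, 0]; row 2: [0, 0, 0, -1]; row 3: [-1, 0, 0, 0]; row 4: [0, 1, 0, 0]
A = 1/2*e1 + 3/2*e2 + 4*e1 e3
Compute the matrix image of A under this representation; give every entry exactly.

Bivector images (products of the table entries): rho(e1 e3) = rho(e1)rho(e3) = row 1: [0, 0, 0, -I]; row 2: [0, 0, I, 0]; row 3: [0, -I, 0, 0]; row 4: [I, 0, 0, 0].
M = (1/2)*rho(e1) + (3/2)*rho(e2) + (4)*rho(e1 e3), summed entrywise:
Answer: row 1: [1/2, 0, 0, 3/2 - 4*I]; row 2: [0, 1/2, 3/2 + 4*I, 0]; row 3: [0, -3/2 - 4*I, -1/2, 0]; row 4: [-3/2 + 4*I, 0, 0, -1/2]


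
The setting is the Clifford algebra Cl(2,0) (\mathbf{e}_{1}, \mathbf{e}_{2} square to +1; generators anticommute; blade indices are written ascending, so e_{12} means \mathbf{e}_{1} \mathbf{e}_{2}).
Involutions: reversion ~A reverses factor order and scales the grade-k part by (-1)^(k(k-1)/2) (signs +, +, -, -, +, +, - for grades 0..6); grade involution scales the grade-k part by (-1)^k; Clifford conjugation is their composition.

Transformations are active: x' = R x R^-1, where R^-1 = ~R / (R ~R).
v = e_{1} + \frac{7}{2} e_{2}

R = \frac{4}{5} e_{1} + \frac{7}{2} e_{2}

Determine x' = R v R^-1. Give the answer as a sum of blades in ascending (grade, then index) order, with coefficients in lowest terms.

~R = \frac{4}{5} e_{1} + \frac{7}{2} e_{2}, and R ~R = \frac{1289}{100}, so R^-1 = ~R / (\frac{1289}{100}).
R v = \frac{261}{20} - \frac{7}{10} e_{12}
Answer: \frac{799}{1289} e_{1} + \frac{9247}{2578} e_{2}


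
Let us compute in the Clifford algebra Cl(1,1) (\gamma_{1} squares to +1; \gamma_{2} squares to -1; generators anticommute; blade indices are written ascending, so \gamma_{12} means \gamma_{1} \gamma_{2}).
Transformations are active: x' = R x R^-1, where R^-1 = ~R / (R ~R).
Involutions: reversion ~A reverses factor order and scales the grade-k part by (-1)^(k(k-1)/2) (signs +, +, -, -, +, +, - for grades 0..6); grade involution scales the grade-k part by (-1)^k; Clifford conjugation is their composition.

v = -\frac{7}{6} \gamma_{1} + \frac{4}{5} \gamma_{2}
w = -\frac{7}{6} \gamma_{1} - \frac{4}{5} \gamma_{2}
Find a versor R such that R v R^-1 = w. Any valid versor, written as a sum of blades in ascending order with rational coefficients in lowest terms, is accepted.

Reasoning: v^2 = w^2 = \frac{649}{900} since conjugation preserves the quadratic form; R = v + w = -\frac{7}{3} \gamma_{1} is then valid when invertible, keeping its own part and reversing (v - w)/2.
Answer: -\frac{7}{3} \gamma_{1}


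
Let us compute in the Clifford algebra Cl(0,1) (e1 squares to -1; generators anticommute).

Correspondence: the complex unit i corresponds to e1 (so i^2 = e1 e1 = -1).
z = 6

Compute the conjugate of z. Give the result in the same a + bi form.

In blades: z = 6.
Conjugation here is Clifford conjugation: the scalar is fixed and the grade-1 and grade-2 blades all flip sign, giving 6; translating back:
Answer: 6


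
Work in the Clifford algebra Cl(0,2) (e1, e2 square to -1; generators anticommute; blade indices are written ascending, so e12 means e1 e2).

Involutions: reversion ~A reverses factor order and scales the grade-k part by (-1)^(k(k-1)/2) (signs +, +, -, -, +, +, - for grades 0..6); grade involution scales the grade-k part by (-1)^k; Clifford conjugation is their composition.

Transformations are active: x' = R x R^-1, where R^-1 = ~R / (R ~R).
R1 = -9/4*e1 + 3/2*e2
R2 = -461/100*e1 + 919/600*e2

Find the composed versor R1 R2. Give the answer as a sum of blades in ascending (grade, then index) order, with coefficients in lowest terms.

Distribute over the terms of R1 (each basis-blade product reordered to ascending indices, repeated generators contracted through their squares):
(-9/4*e1) R2 = -4149/400 - 2757/800*e12
(3/2*e2) R2 = -919/400 + 1383/200*e12
Summing the partial products and collecting blades:
Answer: -1267/100 + 111/32*e12


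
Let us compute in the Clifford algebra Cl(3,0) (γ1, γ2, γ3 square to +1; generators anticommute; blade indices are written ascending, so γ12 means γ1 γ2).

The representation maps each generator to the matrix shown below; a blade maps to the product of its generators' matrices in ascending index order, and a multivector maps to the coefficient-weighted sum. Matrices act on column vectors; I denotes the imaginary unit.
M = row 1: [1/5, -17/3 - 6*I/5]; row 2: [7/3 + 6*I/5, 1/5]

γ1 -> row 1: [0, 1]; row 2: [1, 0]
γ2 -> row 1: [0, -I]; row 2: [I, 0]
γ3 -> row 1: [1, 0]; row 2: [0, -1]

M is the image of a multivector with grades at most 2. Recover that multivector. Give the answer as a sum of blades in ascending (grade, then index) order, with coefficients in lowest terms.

Method: 1, rho(γ1), rho(γ2), rho(γ3) form a trace-orthogonal basis of the 2x2 complex matrices (tr(X Y) = 2 if X = Y, else 0), so M = m0*1 + m1*rho(γ1) + m2*rho(γ2) + m3*rho(γ3) with m0 = tr(M)/2 = 1/5, m1 = tr(M rho(γ1))/2 = -5/3, m2 = tr(M rho(γ2))/2 = 6/5 - 4*I, m3 = tr(M rho(γ3))/2 = 0.
Multiplying table entries, the bivector images are rho(γ12) = I*rho(γ3), rho(γ13) = -I*rho(γ2), rho(γ23) = I*rho(γ1); with real blade coefficients the real parts of m0..m3 are the coefficients of 1, γ1, γ2, γ3 and the imaginary parts give the bivectors (γ23: Im m1, γ13: -Im m2, γ12: Im m3).
Answer: 1/5 - 5/3*γ1 + 6/5*γ2 + 4*γ13


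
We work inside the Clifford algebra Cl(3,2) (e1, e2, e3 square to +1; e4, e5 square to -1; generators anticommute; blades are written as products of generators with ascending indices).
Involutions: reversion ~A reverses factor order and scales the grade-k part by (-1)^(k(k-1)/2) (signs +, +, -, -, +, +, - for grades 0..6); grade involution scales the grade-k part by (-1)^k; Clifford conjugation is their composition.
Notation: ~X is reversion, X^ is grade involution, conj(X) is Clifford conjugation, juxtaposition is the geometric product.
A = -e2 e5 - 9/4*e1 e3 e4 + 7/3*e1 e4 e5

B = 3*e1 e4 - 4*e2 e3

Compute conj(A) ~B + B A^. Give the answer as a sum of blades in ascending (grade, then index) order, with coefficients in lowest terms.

first term: -27/4*e3 - 7*e5 + 4*e3 e5 + 9*e1 e2 e4 + 3*e1 e2 e4 e5 + 28/3*e1 e2 e3 e4 e5
second term: -27/4*e3 - 7*e5 - 4*e3 e5 - 9*e1 e2 e4 + 3*e1 e2 e4 e5 + 28/3*e1 e2 e3 e4 e5
Answer: -27/2*e3 - 14*e5 + 6*e1 e2 e4 e5 + 56/3*e1 e2 e3 e4 e5


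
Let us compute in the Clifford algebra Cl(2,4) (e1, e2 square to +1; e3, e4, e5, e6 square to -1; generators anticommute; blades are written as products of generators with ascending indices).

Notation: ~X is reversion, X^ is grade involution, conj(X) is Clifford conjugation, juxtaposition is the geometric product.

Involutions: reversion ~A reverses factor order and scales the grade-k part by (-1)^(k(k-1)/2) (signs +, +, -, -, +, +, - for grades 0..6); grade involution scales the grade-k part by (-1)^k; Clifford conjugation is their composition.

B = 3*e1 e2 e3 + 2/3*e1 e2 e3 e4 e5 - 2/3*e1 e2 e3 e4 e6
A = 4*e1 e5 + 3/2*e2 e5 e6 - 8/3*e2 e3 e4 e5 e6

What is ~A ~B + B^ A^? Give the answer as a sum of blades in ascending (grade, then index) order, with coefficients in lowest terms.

first term: -16/9*e1 e5 - 16/9*e1 e6 + 8/3*e2 e3 e4 - 12*e2 e3 e5 + e1 e3 e4 e5 + e1 e3 e4 e6 - 9/2*e1 e3 e5 e6 - 8*e1 e4 e5 e6 + 8/3*e2 e3 e4 e5 e6
second term: 16/9*e1 e5 + 16/9*e1 e6 + 8/3*e2 e3 e4 - 12*e2 e3 e5 + e1 e3 e4 e5 + e1 e3 e4 e6 - 9/2*e1 e3 e5 e6 - 8*e1 e4 e5 e6 - 8/3*e2 e3 e4 e5 e6
Answer: 16/3*e2 e3 e4 - 24*e2 e3 e5 + 2*e1 e3 e4 e5 + 2*e1 e3 e4 e6 - 9*e1 e3 e5 e6 - 16*e1 e4 e5 e6


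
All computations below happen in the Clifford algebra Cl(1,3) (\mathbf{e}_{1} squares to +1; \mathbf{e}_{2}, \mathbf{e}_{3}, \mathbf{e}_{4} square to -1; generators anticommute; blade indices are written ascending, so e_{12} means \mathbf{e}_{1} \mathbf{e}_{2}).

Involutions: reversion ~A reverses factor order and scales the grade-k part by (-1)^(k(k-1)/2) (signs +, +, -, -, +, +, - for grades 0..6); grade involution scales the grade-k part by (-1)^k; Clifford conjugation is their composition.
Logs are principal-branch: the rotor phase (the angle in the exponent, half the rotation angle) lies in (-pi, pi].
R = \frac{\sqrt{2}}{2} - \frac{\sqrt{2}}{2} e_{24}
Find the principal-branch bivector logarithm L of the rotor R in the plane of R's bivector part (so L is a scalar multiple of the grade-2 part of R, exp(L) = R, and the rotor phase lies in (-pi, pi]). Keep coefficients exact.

The scalar part of R is \frac{\sqrt{2}}{2}, which pins the rotor phase on the principal branch; dividing the bivector part by the sine of that phase recovers the unit plane, and L is the phase times that plane.
Concretely: cos(phase) = \frac{\sqrt{2}}{2} gives phase = ±\frac{\pi}{4}, and since phase/sin(phase) is even the sign is immaterial: L = (phase/sin(phase)) * <R>_2 = (\frac{\sqrt{2} \pi}{4}) * <R>_2.
Answer: - \frac{\pi}{4} e_{24}


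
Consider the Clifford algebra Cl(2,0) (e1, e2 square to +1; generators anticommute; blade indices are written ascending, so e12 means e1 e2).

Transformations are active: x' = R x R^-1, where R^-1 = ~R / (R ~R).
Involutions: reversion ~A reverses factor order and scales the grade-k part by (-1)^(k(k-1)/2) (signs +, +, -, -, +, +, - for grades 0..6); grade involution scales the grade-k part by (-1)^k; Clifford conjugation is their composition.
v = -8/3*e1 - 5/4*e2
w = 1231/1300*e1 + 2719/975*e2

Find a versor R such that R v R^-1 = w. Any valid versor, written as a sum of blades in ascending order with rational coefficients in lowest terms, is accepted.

R = v + w = -6707/3900*e1 + 6001/3900*e2 works: the equal norms (1249/144) guarantee its sandwich swaps v into w.
Answer: -6707/3900*e1 + 6001/3900*e2


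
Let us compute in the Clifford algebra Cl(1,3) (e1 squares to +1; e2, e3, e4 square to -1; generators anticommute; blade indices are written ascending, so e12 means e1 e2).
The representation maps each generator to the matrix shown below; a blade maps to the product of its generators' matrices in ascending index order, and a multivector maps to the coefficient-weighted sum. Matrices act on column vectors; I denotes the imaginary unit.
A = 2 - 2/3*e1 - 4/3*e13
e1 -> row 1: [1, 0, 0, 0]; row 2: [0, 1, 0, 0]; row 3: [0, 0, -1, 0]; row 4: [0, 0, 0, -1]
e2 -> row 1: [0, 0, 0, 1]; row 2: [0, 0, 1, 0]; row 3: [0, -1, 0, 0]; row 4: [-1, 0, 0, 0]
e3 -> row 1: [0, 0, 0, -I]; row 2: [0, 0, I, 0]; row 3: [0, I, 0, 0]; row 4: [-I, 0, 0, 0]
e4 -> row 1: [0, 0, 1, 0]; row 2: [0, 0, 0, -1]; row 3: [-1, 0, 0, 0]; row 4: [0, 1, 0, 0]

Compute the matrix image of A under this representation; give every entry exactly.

Bivector images (products of the table entries): rho(e13) = rho(e1)rho(e3) = row 1: [0, 0, 0, -I]; row 2: [0, 0, I, 0]; row 3: [0, -I, 0, 0]; row 4: [I, 0, 0, 0].
M = (2)*1 + (-2/3)*rho(e1) + (-4/3)*rho(e13), summed entrywise (1 is the identity matrix):
Answer: row 1: [4/3, 0, 0, 4*I/3]; row 2: [0, 4/3, -4*I/3, 0]; row 3: [0, 4*I/3, 8/3, 0]; row 4: [-4*I/3, 0, 0, 8/3]


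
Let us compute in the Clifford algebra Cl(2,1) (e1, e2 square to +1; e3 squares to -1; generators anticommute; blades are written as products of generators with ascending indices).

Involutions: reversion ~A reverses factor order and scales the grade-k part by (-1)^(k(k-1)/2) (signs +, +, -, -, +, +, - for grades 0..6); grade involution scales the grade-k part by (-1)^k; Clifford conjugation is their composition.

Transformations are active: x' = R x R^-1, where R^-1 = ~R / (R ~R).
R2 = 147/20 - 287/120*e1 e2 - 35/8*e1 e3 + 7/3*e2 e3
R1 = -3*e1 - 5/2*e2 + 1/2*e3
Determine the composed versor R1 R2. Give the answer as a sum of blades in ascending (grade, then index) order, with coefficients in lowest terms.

Distribute over the terms of R1 (each basis-blade product reordered to ascending indices, repeated generators contracted through their squares):
(-3*e1) R2 = -441/20*e1 + 287/40*e2 + 105/8*e3 - 7*e1 e2 e3
(-5/2*e2) R2 = -287/48*e1 - 147/8*e2 - 35/6*e3 - 175/16*e1 e2 e3
(1/2*e3) R2 = -35/16*e1 + 7/6*e2 + 147/40*e3 - 287/240*e1 e2 e3
Summing the partial products and collecting blades:
Answer: -1813/60*e1 - 301/30*e2 + 329/30*e3 - 287/15*e1 e2 e3


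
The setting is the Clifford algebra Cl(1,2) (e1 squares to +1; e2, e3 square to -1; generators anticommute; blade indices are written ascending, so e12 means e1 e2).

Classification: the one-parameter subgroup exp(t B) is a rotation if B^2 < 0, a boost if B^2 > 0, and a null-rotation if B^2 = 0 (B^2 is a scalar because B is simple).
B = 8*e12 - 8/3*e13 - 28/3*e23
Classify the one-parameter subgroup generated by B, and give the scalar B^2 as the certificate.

B^2 term by term: the squares give (8)^2*(e12)^2 + (-8/3)^2*(e13)^2 + (-28/3)^2*(e23)^2 = 64*(+1) + 64/9*(+1) + 784/9*(-1) = -16 (each basis 2-blade squares to minus the product of its generators' squares); cross terms between blades sharing an index anticommute and cancel. So B^2 = -16.
Answer: rotation, certificate B^2 = -16. Check the certificate: B^2 = -16, and that sign is decisive whatever form B takes.


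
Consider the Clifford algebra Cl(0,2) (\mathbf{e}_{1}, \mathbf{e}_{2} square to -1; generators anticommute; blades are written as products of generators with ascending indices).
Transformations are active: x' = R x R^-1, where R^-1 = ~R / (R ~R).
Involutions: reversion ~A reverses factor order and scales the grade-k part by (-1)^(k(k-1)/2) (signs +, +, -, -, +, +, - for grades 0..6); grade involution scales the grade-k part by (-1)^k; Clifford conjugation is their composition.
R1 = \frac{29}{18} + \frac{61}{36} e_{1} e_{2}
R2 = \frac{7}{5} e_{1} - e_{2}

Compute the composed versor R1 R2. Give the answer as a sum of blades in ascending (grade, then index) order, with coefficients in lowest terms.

Distribute over the terms of R1 (each basis-blade product reordered to ascending indices, repeated generators contracted through their squares):
(\frac{29}{18}) R2 = \frac{203}{90} e_{1} - \frac{29}{18} e_{2}
(\frac{61}{36} e_{1} e_{2}) R2 = \frac{61}{36} e_{1} + \frac{427}{180} e_{2}
Summing the partial products and collecting blades:
Answer: \frac{79}{20} e_{1} + \frac{137}{180} e_{2}


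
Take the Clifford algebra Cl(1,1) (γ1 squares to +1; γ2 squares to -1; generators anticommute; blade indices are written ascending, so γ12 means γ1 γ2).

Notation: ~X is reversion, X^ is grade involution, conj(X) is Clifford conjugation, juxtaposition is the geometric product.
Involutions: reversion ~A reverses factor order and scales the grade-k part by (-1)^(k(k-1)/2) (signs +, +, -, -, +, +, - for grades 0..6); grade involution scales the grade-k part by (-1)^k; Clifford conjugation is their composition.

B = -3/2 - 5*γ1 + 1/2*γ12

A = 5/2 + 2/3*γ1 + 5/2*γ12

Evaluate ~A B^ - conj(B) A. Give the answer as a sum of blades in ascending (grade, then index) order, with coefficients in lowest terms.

first term: -5/3 + 23/2*γ1 + 77/6*γ2 + 5*γ12
second term: -5/3 + 23/2*γ1 + 77/6*γ2 - 5*γ12
Answer: 10*γ12


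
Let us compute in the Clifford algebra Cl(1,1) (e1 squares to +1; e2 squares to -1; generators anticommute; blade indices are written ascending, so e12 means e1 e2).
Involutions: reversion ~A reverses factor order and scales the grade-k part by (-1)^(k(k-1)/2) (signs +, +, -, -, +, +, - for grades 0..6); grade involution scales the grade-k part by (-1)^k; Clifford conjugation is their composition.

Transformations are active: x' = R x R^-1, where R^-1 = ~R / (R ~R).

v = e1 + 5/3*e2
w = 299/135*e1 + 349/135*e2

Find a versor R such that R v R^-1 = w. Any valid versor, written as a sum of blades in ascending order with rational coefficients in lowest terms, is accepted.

R = v + w = 434/135*e1 + 574/135*e2 works: the equal norms (-16/9) guarantee its sandwich swaps v into w.
Answer: 434/135*e1 + 574/135*e2


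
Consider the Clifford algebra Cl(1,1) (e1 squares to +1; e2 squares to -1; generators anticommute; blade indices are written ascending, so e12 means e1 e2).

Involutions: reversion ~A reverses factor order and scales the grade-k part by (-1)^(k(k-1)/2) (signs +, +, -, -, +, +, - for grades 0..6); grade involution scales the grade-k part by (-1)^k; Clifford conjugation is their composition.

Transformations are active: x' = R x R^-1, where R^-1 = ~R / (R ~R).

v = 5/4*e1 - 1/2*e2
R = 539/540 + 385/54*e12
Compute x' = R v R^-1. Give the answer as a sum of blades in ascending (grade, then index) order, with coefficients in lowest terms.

~R = 539/540 - 385/54*e12, and R ~R = -4843993/97200, so R^-1 = ~R / (-4843993/97200).
R v = 77/16*e1 - 847/90*e2
Answer: -4715/3268*e1 + 1433/1634*e2
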